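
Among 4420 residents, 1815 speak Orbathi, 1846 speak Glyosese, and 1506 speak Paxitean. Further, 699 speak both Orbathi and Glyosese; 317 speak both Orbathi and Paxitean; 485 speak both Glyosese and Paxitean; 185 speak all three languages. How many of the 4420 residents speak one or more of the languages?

By inclusion-exclusion,
|at least one| = 1815 + 1846 + 1506 − 699 − 317 − 485 + 185 = 3851

3851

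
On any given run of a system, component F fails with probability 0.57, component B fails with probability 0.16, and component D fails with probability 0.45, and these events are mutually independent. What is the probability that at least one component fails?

0.80134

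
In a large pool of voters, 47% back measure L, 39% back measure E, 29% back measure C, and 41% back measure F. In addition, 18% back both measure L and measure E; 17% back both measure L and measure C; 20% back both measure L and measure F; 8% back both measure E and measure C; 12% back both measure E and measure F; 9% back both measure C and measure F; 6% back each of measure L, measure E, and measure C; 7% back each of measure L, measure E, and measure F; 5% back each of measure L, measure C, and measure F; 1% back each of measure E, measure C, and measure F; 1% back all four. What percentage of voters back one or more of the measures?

90%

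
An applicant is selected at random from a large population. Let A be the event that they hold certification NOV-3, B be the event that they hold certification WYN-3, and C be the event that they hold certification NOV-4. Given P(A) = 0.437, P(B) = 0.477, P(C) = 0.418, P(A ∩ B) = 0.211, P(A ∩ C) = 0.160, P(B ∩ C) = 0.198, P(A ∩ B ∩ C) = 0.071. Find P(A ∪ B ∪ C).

0.834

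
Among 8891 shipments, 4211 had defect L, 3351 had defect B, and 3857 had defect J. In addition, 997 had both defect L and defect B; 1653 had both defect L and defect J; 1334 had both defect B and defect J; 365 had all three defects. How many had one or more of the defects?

7800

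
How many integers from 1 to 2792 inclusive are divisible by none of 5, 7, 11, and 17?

1638

558 + 398 + 253 + 164 − 79 − 50 − 32 − 36 − 23 − 14 + 7 + 4 + 2 + 2 − 0 = 1154
2792 − 1154 = 1638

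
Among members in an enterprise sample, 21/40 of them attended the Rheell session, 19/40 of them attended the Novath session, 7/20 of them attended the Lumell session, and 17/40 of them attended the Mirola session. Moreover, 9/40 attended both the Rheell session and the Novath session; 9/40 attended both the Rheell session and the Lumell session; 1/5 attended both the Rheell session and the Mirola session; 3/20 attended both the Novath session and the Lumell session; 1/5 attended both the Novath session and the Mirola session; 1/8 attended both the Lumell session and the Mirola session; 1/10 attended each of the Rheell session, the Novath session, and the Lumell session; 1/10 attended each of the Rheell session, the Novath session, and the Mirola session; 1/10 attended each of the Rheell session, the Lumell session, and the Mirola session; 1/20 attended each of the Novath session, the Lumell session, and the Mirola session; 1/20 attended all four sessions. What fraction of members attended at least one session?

Apply inclusion-exclusion:
P(≥1) = 21/40 + 19/40 + 7/20 + 17/40 − 9/40 − 9/40 − 1/5 − 3/20 − 1/5 − 1/8 + 1/10 + 1/10 + 1/10 + 1/20 − 1/20 = 19/20

19/20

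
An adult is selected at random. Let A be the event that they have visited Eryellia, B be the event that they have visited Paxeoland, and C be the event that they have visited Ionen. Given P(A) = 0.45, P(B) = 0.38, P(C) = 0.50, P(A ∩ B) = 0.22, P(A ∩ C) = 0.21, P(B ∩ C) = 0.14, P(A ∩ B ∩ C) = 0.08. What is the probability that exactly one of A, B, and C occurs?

0.43

Using the inclusion–exclusion count for exactly one event:
P(exactly one) = 0.45 + 0.38 + 0.50 − 2·0.22 − 2·0.21 − 2·0.14 + 3·0.08 = 0.43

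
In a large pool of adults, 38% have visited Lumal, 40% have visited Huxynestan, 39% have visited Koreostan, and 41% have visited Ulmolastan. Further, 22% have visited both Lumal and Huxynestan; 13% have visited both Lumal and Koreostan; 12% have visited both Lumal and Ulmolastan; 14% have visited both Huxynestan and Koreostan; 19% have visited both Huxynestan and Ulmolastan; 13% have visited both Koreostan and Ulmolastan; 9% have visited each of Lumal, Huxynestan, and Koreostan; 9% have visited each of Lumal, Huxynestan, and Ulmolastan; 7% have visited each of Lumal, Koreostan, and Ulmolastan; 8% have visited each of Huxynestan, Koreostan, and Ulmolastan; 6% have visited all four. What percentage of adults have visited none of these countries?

8%

By inclusion–exclusion:
P(union) = 38 + 40 + 39 + 41 − 22 − 13 − 12 − 14 − 19 − 13 + 9 + 9 + 7 + 8 − 6 = 92%
P(none) = 100% − 92% = 8%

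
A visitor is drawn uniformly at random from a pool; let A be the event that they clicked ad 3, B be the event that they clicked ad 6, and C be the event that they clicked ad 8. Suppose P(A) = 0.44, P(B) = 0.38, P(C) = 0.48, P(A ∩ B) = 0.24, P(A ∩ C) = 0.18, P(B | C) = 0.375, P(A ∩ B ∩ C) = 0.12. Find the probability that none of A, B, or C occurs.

0.18

P(B ∩ C) = P(C)·P(B|C) = 0.48 × 0.375 = 0.18
P(A ∪ B ∪ C) = 0.44 + 0.38 + 0.48 − 0.24 − 0.18 − 0.18 + 0.12 = 0.82
P(none) = 1 − 0.82 = 0.18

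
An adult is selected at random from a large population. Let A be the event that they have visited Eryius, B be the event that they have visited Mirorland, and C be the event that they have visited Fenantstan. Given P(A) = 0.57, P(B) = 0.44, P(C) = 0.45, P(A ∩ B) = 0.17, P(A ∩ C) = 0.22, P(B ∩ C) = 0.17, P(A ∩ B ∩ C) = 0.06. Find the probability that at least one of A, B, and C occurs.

0.96

Using inclusion–exclusion:
P(A ∪ B ∪ C) = 0.57 + 0.44 + 0.45 − 0.17 − 0.22 − 0.17 + 0.06 = 0.96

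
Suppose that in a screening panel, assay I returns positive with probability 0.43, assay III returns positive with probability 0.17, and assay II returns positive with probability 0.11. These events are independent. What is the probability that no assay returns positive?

0.421059

P(none) = (1 − 0.43) × (1 − 0.17) × (1 − 0.11) = 0.57 × 0.83 × 0.89 = 0.421059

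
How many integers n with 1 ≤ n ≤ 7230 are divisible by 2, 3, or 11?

By inclusion-exclusion,
3615 + 2410 + 657 − 1205 − 328 − 219 + 109 = 5039

5039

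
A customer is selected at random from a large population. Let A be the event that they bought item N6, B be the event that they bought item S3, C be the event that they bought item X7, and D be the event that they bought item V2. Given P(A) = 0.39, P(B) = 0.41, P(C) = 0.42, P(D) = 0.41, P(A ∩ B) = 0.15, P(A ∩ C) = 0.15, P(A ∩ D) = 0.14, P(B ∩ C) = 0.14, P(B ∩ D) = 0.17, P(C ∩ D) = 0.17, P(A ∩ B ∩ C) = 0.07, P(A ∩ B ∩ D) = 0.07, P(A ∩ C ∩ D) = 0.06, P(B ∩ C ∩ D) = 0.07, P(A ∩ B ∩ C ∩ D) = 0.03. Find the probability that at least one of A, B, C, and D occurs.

Apply inclusion-exclusion:
P(A ∪ B ∪ C ∪ D) = 0.39 + 0.41 + 0.42 + 0.41 − 0.15 − 0.15 − 0.14 − 0.14 − 0.17 − 0.17 + 0.07 + 0.07 + 0.06 + 0.07 − 0.03 = 0.95

0.95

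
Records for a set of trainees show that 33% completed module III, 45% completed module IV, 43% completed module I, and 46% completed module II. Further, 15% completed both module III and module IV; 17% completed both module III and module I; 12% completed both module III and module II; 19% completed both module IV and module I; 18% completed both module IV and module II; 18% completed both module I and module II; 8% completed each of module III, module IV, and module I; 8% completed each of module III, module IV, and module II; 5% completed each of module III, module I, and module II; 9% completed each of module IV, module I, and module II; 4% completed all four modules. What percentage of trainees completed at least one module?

94%

By inclusion–exclusion:
P(≥1) = 33 + 45 + 43 + 46 − 15 − 17 − 12 − 19 − 18 − 18 + 8 + 8 + 5 + 9 − 4 = 94%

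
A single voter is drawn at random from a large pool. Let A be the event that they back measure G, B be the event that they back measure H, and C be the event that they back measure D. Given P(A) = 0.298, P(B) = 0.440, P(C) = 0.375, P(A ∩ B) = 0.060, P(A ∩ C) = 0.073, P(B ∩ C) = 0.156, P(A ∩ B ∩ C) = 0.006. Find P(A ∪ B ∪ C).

P(A ∪ B ∪ C) = 0.298 + 0.440 + 0.375 − 0.060 − 0.073 − 0.156 + 0.006 = 0.830

0.830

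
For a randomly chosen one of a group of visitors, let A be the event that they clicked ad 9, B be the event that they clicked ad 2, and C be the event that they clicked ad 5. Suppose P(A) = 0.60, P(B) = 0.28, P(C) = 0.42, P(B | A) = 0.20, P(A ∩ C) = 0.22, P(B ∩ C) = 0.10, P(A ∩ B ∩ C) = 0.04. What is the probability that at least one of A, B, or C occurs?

0.90

P(A ∩ B) = P(A)·P(B|A) = 0.60 × 0.20 = 0.12
Using inclusion–exclusion:
P(A ∪ B ∪ C) = 0.60 + 0.28 + 0.42 − 0.12 − 0.22 − 0.10 + 0.04 = 0.90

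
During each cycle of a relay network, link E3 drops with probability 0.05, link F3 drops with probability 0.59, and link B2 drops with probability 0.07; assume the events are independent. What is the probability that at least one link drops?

0.637765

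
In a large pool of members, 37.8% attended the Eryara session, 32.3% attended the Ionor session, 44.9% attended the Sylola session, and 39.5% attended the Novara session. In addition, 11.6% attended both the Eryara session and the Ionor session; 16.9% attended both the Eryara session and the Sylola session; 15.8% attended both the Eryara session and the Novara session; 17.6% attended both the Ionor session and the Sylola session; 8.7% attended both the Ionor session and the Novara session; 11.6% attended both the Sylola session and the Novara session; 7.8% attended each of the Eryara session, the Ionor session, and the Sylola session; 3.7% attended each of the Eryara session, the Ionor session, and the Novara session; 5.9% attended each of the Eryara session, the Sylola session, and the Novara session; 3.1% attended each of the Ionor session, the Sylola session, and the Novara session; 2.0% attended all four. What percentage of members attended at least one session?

90.8%

P(at least one) = 37.8 + 32.3 + 44.9 + 39.5 − 11.6 − 16.9 − 15.8 − 17.6 − 8.7 − 11.6 + 7.8 + 3.7 + 5.9 + 3.1 − 2.0 = 90.8%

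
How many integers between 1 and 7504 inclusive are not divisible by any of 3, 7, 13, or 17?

3725

Inclusion–exclusion gives
2501 + 1072 + 577 + 441 − 357 − 192 − 147 − 82 − 63 − 33 + 27 + 21 + 11 + 4 − 1 = 3779
7504 − 3779 = 3725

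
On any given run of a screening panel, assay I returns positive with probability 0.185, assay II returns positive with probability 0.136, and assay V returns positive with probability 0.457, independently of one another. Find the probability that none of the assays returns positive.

0.38235888

Since the events are independent, P(none) is the product of the individual non-occurrence probabilities.
P(none) = (1 − 0.185) × (1 − 0.136) × (1 − 0.457) = 0.815 × 0.864 × 0.543 = 0.38235888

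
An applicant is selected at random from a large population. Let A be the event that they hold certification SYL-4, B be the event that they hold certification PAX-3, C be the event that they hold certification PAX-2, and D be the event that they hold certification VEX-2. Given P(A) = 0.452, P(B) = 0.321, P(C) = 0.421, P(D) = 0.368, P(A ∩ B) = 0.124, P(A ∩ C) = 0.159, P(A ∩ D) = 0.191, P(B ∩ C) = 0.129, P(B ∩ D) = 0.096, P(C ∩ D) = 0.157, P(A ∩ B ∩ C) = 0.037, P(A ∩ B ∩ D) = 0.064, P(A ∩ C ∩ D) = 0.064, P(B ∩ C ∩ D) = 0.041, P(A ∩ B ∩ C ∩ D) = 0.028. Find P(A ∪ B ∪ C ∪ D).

0.884

Inclusion–exclusion gives
P(A ∪ B ∪ C ∪ D) = 0.452 + 0.321 + 0.421 + 0.368 − 0.124 − 0.159 − 0.191 − 0.129 − 0.096 − 0.157 + 0.037 + 0.064 + 0.064 + 0.041 − 0.028 = 0.884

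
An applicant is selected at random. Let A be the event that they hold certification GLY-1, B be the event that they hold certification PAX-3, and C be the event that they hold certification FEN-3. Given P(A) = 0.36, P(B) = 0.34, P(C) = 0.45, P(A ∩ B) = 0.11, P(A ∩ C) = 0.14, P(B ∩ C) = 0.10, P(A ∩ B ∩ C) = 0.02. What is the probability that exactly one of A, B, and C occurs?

P(exactly one) = 0.36 + 0.34 + 0.45 − 2·0.11 − 2·0.14 − 2·0.10 + 3·0.02 = 0.51

0.51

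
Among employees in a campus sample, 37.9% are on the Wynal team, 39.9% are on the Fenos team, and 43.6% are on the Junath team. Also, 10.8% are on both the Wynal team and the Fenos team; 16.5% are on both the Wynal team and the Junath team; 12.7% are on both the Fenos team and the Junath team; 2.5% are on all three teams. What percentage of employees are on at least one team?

By inclusion–exclusion:
P(union) = 37.9 + 39.9 + 43.6 − 10.8 − 16.5 − 12.7 + 2.5 = 83.9%

83.9%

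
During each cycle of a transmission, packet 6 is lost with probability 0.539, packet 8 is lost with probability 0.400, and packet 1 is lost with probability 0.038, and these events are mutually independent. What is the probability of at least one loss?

P(none) = (1 − 0.539) × (1 − 0.400) × (1 − 0.038) = 0.461 × 0.600 × 0.962 = 0.2660892
P(at least one) = 1 − 0.2660892 = 0.7339108

0.7339108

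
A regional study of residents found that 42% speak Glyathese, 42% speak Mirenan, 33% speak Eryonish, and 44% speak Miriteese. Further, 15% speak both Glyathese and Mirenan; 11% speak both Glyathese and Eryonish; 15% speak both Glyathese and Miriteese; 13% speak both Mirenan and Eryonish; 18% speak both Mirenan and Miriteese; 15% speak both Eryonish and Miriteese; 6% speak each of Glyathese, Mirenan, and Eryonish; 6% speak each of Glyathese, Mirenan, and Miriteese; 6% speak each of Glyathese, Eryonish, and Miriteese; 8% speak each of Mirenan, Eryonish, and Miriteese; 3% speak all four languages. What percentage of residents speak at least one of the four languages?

97%

By inclusion-exclusion,
P(union) = 42 + 42 + 33 + 44 − 15 − 11 − 15 − 13 − 18 − 15 + 6 + 6 + 6 + 8 − 3 = 97%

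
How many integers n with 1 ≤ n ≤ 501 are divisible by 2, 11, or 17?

287

250 + 45 + 29 − 22 − 14 − 2 + 1 = 287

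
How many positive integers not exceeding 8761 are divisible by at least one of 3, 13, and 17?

3687

2920 + 673 + 515 − 224 − 171 − 39 + 13 = 3687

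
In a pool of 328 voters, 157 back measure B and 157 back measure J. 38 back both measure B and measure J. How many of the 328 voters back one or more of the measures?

By inclusion–exclusion:
N(≥1) = 157 + 157 − 38 = 276

276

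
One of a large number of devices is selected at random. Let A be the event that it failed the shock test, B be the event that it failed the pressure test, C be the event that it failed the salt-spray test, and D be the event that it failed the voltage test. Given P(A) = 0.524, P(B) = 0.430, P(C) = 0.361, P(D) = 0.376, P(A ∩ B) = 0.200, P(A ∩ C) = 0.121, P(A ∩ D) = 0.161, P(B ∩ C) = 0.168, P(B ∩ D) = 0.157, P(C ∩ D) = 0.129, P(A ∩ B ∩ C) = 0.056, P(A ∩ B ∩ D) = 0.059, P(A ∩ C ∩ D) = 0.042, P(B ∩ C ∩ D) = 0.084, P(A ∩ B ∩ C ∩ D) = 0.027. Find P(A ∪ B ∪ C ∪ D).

0.969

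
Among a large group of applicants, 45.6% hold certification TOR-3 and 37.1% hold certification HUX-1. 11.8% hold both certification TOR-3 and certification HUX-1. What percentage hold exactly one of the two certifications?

P(exactly one) = 45.6 + 37.1 − 2·11.8 = 59.1%

59.1%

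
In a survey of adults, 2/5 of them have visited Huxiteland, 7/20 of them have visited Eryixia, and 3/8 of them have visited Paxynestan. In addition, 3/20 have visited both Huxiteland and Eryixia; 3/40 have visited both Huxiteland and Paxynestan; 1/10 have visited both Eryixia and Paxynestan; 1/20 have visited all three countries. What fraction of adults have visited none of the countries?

3/20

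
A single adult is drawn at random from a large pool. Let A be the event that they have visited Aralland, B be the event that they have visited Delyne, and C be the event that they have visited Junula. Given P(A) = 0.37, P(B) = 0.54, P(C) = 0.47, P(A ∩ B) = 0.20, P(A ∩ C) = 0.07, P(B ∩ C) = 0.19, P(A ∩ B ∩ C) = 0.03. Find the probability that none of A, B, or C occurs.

0.05

Inclusion–exclusion gives
P(A ∪ B ∪ C) = 0.37 + 0.54 + 0.47 − 0.20 − 0.07 − 0.19 + 0.03 = 0.95
P(none) = 1 − 0.95 = 0.05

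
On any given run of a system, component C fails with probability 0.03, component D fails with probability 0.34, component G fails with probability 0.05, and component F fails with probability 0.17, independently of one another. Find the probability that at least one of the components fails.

Since the events are independent, P(none) is the product of the individual non-occurrence probabilities.
P(none) = (1 − 0.03) × (1 − 0.34) × (1 − 0.05) × (1 − 0.17) = 0.97 × 0.66 × 0.95 × 0.83 = 0.5047977
P(at least one) = 1 − 0.5047977 = 0.4952023

0.4952023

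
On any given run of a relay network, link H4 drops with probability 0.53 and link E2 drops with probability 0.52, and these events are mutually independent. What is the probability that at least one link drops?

P(none) = (1 − 0.53) × (1 − 0.52) = 0.47 × 0.48 = 0.2256
P(at least one) = 1 − 0.2256 = 0.7744

0.7744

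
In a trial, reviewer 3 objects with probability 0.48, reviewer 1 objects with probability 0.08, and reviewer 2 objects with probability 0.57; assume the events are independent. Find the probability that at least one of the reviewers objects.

P(none) = (1 − 0.48) × (1 − 0.08) × (1 − 0.57) = 0.52 × 0.92 × 0.43 = 0.205712
P(at least one) = 1 − 0.205712 = 0.794288

0.794288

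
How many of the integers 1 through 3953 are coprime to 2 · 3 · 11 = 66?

1198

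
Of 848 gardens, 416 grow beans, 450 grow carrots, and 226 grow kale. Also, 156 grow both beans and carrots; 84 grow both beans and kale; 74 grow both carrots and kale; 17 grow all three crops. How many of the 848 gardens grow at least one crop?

795

N(≥1) = 416 + 450 + 226 − 156 − 84 − 74 + 17 = 795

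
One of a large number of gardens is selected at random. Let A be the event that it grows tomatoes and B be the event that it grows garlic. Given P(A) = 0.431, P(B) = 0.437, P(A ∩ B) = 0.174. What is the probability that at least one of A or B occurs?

0.694

Using inclusion–exclusion:
P(A ∪ B) = 0.431 + 0.437 − 0.174 = 0.694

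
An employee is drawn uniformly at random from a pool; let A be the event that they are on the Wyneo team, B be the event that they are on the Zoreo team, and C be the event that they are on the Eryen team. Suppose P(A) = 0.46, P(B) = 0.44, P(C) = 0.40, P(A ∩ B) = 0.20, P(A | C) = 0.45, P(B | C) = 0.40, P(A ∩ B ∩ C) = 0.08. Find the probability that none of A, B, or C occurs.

P(A ∩ C) = P(C)·P(A|C) = 0.40 × 0.45 = 0.18
P(B ∩ C) = P(C)·P(B|C) = 0.40 × 0.40 = 0.16
P(A ∪ B ∪ C) = 0.46 + 0.44 + 0.40 − 0.20 − 0.18 − 0.16 + 0.08 = 0.84
P(none) = 1 − 0.84 = 0.16

0.16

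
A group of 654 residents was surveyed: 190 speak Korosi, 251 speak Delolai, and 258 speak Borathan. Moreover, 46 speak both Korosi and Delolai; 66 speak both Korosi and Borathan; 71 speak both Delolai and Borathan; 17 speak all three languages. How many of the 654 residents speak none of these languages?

By inclusion-exclusion,
|at least one| = 190 + 251 + 258 − 46 − 66 − 71 + 17 = 533
None: 654 − 533 = 121

121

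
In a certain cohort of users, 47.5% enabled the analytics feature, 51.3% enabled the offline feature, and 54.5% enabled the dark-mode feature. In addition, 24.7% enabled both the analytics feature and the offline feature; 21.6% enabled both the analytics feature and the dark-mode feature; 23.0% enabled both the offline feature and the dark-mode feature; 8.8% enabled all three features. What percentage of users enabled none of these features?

7.2%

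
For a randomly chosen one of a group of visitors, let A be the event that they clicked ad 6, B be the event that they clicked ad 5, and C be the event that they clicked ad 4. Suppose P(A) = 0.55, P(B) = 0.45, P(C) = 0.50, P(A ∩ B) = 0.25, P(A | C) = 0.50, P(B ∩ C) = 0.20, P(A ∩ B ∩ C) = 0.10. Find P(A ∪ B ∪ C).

P(A ∩ C) = P(C)·P(A|C) = 0.50 × 0.50 = 0.25
P(A ∪ B ∪ C) = 0.55 + 0.45 + 0.50 − 0.25 − 0.25 − 0.20 + 0.10 = 0.90

0.90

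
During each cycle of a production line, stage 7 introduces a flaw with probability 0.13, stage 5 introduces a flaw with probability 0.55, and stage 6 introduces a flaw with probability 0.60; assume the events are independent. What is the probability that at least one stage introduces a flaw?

0.8434

P(none) = (1 − 0.13) × (1 − 0.55) × (1 − 0.60) = 0.87 × 0.45 × 0.40 = 0.1566
P(at least one) = 1 − 0.1566 = 0.8434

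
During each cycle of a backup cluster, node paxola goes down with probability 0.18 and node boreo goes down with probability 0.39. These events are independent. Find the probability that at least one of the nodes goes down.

0.4998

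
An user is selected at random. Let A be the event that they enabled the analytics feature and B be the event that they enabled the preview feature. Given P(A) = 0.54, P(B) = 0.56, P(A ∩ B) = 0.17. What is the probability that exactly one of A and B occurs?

0.76

By inclusion–exclusion (exactly-one form):
P(exactly one) = 0.54 + 0.56 − 2·0.17 = 0.76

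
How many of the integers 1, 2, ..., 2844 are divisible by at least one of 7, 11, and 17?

Apply inclusion-exclusion:
floor(2844/7) + floor(2844/11) + floor(2844/17) − floor(2844/77) − floor(2844/119) − floor(2844/187) + floor(2844/1309) = 406 + 258 + 167 − 36 − 23 − 15 + 2 = 759

759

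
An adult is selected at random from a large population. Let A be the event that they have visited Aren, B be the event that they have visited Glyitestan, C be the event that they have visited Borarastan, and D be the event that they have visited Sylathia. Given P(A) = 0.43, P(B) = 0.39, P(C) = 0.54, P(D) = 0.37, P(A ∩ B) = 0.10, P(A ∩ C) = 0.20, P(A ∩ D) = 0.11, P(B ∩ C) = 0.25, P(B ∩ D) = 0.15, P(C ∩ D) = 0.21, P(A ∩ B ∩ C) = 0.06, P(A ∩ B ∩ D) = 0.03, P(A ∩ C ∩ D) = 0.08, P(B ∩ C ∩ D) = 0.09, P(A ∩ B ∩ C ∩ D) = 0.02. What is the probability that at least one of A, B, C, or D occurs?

0.95

By inclusion-exclusion,
P(A ∪ B ∪ C ∪ D) = 0.43 + 0.39 + 0.54 + 0.37 − 0.10 − 0.20 − 0.11 − 0.25 − 0.15 − 0.21 + 0.06 + 0.03 + 0.08 + 0.09 − 0.02 = 0.95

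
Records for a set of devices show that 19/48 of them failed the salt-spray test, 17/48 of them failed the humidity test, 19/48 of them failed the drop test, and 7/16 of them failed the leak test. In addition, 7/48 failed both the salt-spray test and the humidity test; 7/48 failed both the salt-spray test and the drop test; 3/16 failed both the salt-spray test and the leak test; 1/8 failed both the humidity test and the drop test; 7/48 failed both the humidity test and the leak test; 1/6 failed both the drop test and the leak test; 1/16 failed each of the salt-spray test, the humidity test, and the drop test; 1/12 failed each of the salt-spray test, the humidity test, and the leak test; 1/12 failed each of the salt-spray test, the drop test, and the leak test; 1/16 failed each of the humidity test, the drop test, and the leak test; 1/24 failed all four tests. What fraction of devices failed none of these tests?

1/12

By inclusion–exclusion:
P(union) = 19/48 + 17/48 + 19/48 + 7/16 − 7/48 − 7/48 − 3/16 − 1/8 − 7/48 − 1/6 + 1/16 + 1/12 + 1/12 + 1/16 − 1/24 = 11/12
P(none) = 1 − 11/12 = 1/12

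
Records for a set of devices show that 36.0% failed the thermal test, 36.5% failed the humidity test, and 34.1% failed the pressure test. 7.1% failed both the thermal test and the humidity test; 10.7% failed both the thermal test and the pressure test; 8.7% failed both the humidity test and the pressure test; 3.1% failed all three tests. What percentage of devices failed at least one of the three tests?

83.2%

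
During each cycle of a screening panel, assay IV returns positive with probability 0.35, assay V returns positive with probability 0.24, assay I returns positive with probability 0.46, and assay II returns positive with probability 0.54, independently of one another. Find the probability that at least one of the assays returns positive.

0.8772904

Since the events are independent, P(none) is the product of the individual non-occurrence probabilities.
P(none) = (1 − 0.35) × (1 − 0.24) × (1 − 0.46) × (1 − 0.54) = 0.65 × 0.76 × 0.54 × 0.46 = 0.1227096
P(at least one) = 1 − 0.1227096 = 0.8772904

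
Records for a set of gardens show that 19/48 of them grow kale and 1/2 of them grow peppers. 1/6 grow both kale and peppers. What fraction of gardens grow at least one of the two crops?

35/48

P(≥1) = 19/48 + 1/2 − 1/6 = 35/48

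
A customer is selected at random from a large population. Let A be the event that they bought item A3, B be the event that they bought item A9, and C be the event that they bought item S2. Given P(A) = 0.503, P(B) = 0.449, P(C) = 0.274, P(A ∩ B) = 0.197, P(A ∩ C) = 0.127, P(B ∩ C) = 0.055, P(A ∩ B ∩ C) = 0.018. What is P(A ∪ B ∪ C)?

0.865

P(A ∪ B ∪ C) = 0.503 + 0.449 + 0.274 − 0.197 − 0.127 − 0.055 + 0.018 = 0.865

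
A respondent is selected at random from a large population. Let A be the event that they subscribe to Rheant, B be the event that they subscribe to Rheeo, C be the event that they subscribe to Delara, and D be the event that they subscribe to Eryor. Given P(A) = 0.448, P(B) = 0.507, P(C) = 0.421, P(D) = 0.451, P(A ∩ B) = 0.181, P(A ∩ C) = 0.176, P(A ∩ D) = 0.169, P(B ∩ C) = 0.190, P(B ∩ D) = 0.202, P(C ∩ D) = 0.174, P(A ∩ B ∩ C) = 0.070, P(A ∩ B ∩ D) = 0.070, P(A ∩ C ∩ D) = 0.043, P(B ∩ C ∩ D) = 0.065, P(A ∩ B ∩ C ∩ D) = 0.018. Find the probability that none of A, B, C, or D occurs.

0.035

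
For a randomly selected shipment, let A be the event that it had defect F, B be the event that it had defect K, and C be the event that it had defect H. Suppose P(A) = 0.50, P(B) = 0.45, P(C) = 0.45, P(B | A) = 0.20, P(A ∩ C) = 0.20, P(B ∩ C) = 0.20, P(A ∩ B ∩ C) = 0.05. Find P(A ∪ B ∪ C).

P(A ∩ B) = P(A)·P(B|A) = 0.50 × 0.20 = 0.10
P(A ∪ B ∪ C) = 0.50 + 0.45 + 0.45 − 0.10 − 0.20 − 0.20 + 0.05 = 0.95

0.95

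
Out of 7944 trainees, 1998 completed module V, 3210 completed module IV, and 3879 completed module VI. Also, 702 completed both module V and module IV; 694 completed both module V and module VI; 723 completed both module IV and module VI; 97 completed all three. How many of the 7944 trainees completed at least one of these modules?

By inclusion-exclusion,
|union| = 1998 + 3210 + 3879 − 702 − 694 − 723 + 97 = 7065

7065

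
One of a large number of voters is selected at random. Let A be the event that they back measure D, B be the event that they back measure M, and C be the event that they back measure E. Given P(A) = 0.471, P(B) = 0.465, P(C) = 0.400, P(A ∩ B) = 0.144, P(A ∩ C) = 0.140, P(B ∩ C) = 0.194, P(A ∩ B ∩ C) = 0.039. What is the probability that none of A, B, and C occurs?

0.103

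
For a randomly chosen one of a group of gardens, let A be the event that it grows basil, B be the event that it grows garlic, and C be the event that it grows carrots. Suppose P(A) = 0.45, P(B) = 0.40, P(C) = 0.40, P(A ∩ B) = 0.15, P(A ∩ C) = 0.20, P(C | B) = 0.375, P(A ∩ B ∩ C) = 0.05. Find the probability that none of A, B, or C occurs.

P(B ∩ C) = P(B)·P(C|B) = 0.40 × 0.375 = 0.15
Apply inclusion-exclusion:
P(A ∪ B ∪ C) = 0.45 + 0.40 + 0.40 − 0.15 − 0.20 − 0.15 + 0.05 = 0.80
P(none) = 1 − 0.80 = 0.20

0.20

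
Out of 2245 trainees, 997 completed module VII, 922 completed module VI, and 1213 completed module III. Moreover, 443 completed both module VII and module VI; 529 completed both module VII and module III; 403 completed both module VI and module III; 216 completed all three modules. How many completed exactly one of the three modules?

1030

By inclusion–exclusion (exactly-one form):
|exactly one| = 997 + 922 + 1213 − 2·443 − 2·529 − 2·403 + 3·216 = 1030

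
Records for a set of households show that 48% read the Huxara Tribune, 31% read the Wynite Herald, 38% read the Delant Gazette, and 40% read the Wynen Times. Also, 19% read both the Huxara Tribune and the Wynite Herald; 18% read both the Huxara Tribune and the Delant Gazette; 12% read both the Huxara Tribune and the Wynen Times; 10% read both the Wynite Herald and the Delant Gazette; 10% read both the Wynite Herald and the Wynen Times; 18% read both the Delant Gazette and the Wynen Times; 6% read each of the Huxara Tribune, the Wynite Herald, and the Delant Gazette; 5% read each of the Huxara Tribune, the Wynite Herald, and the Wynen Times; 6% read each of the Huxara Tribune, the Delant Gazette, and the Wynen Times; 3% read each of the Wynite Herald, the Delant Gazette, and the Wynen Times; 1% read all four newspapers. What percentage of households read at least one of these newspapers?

89%

P(at least one) = 48 + 31 + 38 + 40 − 19 − 18 − 12 − 10 − 10 − 18 + 6 + 5 + 6 + 3 − 1 = 89%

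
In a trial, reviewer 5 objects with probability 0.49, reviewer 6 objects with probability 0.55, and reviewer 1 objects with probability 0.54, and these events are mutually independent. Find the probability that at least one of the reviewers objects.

0.89443

P(none) = (1 − 0.49) × (1 − 0.55) × (1 − 0.54) = 0.51 × 0.45 × 0.46 = 0.10557
P(at least one) = 1 − 0.10557 = 0.89443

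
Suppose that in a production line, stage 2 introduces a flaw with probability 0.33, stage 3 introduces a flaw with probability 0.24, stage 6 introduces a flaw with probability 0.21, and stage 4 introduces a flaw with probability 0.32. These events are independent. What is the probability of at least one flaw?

P(none) = (1 − 0.33) × (1 − 0.24) × (1 − 0.21) × (1 − 0.32) = 0.67 × 0.76 × 0.79 × 0.68 = 0.27354224
P(at least one) = 1 − 0.27354224 = 0.72645776

0.72645776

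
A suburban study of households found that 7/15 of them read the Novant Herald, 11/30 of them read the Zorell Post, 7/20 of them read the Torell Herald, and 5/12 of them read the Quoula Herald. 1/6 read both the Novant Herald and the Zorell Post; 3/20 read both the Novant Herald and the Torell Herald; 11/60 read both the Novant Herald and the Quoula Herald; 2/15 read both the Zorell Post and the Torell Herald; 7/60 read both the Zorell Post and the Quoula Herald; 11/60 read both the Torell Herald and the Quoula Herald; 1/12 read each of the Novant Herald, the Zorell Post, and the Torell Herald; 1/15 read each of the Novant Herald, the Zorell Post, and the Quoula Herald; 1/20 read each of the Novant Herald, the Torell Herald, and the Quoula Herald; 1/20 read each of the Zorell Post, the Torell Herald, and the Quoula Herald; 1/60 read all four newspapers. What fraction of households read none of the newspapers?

By inclusion–exclusion:
P(≥1) = 7/15 + 11/30 + 7/20 + 5/12 − 1/6 − 3/20 − 11/60 − 2/15 − 7/60 − 11/60 + 1/12 + 1/15 + 1/20 + 1/20 − 1/60 = 9/10
P(none) = 1 − 9/10 = 1/10

1/10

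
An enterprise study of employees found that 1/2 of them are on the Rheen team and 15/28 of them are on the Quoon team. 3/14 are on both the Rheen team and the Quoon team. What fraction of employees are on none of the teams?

By inclusion–exclusion:
P(at least one) = 1/2 + 15/28 − 3/14 = 23/28
P(none) = 1 − 23/28 = 5/28

5/28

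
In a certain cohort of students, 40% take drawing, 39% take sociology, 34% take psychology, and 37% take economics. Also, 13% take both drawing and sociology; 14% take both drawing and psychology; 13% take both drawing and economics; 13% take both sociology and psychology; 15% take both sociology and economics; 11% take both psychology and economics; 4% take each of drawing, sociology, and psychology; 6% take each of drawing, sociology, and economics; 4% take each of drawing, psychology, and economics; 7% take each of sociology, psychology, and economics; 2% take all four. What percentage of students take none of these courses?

10%

P(union) = 40 + 39 + 34 + 37 − 13 − 14 − 13 − 13 − 15 − 11 + 4 + 6 + 4 + 7 − 2 = 90%
P(none) = 100% − 90% = 10%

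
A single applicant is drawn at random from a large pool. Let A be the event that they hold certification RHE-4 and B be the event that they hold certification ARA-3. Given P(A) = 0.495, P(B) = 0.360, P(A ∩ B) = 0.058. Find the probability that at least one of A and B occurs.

P(A ∪ B) = 0.495 + 0.360 − 0.058 = 0.797

0.797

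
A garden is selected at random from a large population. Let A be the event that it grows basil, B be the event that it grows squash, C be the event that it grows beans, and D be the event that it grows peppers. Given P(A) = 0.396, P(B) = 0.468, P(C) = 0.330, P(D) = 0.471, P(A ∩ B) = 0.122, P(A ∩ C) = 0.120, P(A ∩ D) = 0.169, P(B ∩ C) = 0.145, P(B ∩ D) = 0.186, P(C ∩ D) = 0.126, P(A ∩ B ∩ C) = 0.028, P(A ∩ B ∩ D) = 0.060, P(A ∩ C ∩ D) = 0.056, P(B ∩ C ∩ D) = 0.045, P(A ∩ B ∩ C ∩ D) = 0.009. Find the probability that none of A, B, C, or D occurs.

0.023

P(A ∪ B ∪ C ∪ D) = 0.396 + 0.468 + 0.330 + 0.471 − 0.122 − 0.120 − 0.169 − 0.145 − 0.186 − 0.126 + 0.028 + 0.060 + 0.056 + 0.045 − 0.009 = 0.977
P(none) = 1 − 0.977 = 0.023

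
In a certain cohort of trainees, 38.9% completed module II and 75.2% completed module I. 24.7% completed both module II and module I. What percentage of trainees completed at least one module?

89.4%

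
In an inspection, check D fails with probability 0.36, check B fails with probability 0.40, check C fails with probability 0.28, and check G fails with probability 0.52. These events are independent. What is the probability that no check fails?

P(none) = (1 − 0.36) × (1 − 0.40) × (1 − 0.28) × (1 − 0.52) = 0.64 × 0.60 × 0.72 × 0.48 = 0.1327104

0.1327104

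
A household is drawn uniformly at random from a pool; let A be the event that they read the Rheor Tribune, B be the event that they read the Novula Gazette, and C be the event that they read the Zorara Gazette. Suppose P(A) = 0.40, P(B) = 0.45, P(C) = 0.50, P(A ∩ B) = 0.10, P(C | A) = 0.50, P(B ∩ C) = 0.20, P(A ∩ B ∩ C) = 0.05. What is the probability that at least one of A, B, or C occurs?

P(A ∩ C) = P(A)·P(C|A) = 0.40 × 0.50 = 0.20
Using inclusion–exclusion:
P(A ∪ B ∪ C) = 0.40 + 0.45 + 0.50 − 0.10 − 0.20 − 0.20 + 0.05 = 0.90

0.90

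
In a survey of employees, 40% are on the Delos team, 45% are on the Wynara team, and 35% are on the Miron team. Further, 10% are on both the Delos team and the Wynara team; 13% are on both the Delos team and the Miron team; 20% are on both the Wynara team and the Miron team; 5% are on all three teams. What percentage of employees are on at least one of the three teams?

82%

P(at least one) = 40 + 45 + 35 − 10 − 13 − 20 + 5 = 82%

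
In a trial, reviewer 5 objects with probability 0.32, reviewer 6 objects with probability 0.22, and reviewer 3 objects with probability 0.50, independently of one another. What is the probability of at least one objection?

Independence gives P(none) = ∏(1 − pᵢ).
P(none) = (1 − 0.32) × (1 − 0.22) × (1 − 0.50) = 0.68 × 0.78 × 0.50 = 0.2652
P(at least one) = 1 − 0.2652 = 0.7348

0.7348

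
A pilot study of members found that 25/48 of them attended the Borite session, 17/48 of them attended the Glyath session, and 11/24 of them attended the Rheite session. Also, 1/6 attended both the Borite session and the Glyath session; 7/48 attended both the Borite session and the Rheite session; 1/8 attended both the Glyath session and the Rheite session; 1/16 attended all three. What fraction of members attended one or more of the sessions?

By inclusion-exclusion,
P(≥1) = 25/48 + 17/48 + 11/24 − 1/6 − 7/48 − 1/8 + 1/16 = 23/24

23/24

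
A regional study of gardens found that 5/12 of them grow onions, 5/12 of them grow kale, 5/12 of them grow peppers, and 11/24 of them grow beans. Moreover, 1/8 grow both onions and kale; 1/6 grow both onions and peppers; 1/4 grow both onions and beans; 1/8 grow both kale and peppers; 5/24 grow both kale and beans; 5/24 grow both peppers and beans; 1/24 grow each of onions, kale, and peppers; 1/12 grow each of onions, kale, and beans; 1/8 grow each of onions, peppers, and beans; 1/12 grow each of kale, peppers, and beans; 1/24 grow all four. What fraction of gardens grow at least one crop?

11/12

P(≥1) = 5/12 + 5/12 + 5/12 + 11/24 − 1/8 − 1/6 − 1/4 − 1/8 − 5/24 − 5/24 + 1/24 + 1/12 + 1/8 + 1/12 − 1/24 = 11/12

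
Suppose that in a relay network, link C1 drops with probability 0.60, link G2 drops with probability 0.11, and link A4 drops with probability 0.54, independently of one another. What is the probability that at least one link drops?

P(none) = (1 − 0.60) × (1 − 0.11) × (1 − 0.54) = 0.40 × 0.89 × 0.46 = 0.16376
P(at least one) = 1 − 0.16376 = 0.83624

0.83624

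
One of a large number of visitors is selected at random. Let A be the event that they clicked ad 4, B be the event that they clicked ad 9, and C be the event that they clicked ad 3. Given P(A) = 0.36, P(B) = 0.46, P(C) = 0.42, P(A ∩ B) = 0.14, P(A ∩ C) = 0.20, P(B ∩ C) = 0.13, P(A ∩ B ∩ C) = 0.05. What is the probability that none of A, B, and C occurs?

0.18

By inclusion-exclusion,
P(A ∪ B ∪ C) = 0.36 + 0.46 + 0.42 − 0.14 − 0.20 − 0.13 + 0.05 = 0.82
P(none) = 1 − 0.82 = 0.18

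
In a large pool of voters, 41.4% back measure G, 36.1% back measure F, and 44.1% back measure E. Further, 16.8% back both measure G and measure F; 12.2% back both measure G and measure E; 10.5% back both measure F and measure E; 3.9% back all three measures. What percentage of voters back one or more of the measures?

86.0%

Inclusion–exclusion gives
P(at least one) = 41.4 + 36.1 + 44.1 − 16.8 − 12.2 − 10.5 + 3.9 = 86.0%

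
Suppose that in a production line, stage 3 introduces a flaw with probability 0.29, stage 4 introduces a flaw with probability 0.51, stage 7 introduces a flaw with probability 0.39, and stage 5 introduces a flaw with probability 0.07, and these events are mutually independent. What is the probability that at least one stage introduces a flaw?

0.80263633

Since the events are independent, P(none) is the product of the individual non-occurrence probabilities.
P(none) = (1 − 0.29) × (1 − 0.51) × (1 − 0.39) × (1 − 0.07) = 0.71 × 0.49 × 0.61 × 0.93 = 0.19736367
P(at least one) = 1 − 0.19736367 = 0.80263633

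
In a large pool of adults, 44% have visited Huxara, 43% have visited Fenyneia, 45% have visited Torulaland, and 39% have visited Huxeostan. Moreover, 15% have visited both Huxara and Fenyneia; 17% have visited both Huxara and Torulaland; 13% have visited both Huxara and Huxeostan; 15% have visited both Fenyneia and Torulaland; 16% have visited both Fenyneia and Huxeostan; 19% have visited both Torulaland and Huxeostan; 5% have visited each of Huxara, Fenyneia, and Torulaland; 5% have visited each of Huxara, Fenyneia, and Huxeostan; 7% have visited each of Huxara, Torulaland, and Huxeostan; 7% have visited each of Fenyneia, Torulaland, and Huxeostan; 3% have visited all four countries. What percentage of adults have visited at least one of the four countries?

Inclusion–exclusion gives
P(union) = 44 + 43 + 45 + 39 − 15 − 17 − 13 − 15 − 16 − 19 + 5 + 5 + 7 + 7 − 3 = 97%

97%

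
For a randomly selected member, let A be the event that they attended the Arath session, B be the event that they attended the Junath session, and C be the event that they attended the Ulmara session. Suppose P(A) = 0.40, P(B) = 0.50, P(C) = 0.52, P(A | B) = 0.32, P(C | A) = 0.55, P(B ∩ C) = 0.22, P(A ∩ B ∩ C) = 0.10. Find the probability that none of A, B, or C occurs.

P(A ∩ B) = P(B)·P(A|B) = 0.50 × 0.32 = 0.16
P(A ∩ C) = P(A)·P(C|A) = 0.40 × 0.55 = 0.22
By inclusion–exclusion:
P(A ∪ B ∪ C) = 0.40 + 0.50 + 0.52 − 0.16 − 0.22 − 0.22 + 0.10 = 0.92
P(none) = 1 − 0.92 = 0.08

0.08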